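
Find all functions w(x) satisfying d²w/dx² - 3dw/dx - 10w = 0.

w = C1*exp(-2*x) + C2*exp(5*x)

Characteristic equation r² - 3r - 10 = 0 factors as (r + 2)(r - 5) = 0, so r = -2, 5.
Hence w_h = C1*exp(-2*x) + C2*exp(5*x).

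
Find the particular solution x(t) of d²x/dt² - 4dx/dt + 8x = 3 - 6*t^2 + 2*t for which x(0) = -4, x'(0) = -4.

Characteristic equation r² - 4r + 8 = 0 has discriminant (-4)² - 4·(8) = -16 < 0, so r = 2 ± 2i.
Hence x_h = C1*cos(2*t)*exp(2*t) + C2*exp(2*t)*sin(2*t).
For the particular solution try x_p = A0 + A1*t + A2*t^2. Substituting and matching coefficients of each power of t gives A0 = 5/16, A1 = -1/2, A2 = -3/4, so x_p = 5/16 - 3*t^2/4 - t/2.
General solution: x = 5/16 - 3*t^2/4 - t/2 + C1*cos(2*t)*exp(2*t) + C2*exp(2*t)*sin(2*t).
Apply the initial conditions: x(0) = 5/16 + C1 = -4 and x'(0) = -1/2 + 2*C1 + 2*C2 = -4. Solving gives C1 = -69/16, C2 = 41/16.

x = 5/16 - 3*t**2/4 - t/2 - 69*cos(2*t)*exp(2*t)/16 + 41*exp(2*t)*sin(2*t)/16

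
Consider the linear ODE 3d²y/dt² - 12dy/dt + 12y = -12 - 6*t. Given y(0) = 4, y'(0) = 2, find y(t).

Divide through by 3: y'' - 4y' + 4y = -4 - 2*t.
Characteristic equation r² - 4r + 4 = 0 has discriminant (-4)² - 4·(4) = 0, so r = 2 is a repeated root.
Hence y_h = (C1 + C2*t)*exp(2*t).
For the particular solution try y_p = A0 + A1*t. Substituting and matching coefficients of each power of t gives A0 = -3/2, A1 = -1/2, so y_p = -3/2 - t/2.
General solution: y = -3/2 - t/2 + C1*exp(2*t) + C2*t*exp(2*t).
Apply the initial conditions: y(0) = -3/2 + C1 = 4 and y'(0) = -1/2 + C2 + 2*C1 = 2. Solving gives C1 = 11/2, C2 = -17/2.

y = -3/2 - t/2 + 11*exp(2*t)/2 - 17*t*exp(2*t)/2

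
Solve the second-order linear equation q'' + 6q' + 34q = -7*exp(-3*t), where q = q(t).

Characteristic equation r² + 6r + 34 = 0 has discriminant (6)² - 4·(34) = -100 < 0, so r = -3 ± 5i.
Hence q_h = C1*cos(5*t)*exp(-3*t) + C2*exp(-3*t)*sin(5*t).
Try q_p = A*exp(-3*t). Substituting into the equation and dividing by exp(-3*t) gives A = -7/25, so q_p = -7*exp(-3*t)/25.

q = -7*exp(-3*t)/25 + C1*cos(5*t)*exp(-3*t) + C2*exp(-3*t)*sin(5*t)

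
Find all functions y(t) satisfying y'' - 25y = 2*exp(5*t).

y = C1*exp(5*t) + C2*exp(-5*t) + t*exp(5*t)/5

Characteristic equation r² - 25 = 0 factors as (r - 5)(r + 5) = 0, so r = 5, -5.
Hence y_h = C1*exp(5*t) + C2*exp(-5*t).
Since exp(5*t) solves the homogeneous equation (r = 5 is a root of multiplicity 1), multiply the trial by t. Try y_p = A*t*exp(5*t). Substituting into the equation and dividing by exp(5*t) gives A = 1/5, so y_p = t*exp(5*t)/5.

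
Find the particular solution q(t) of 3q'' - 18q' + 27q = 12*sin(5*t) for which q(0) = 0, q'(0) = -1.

Divide through by 3: q'' - 6q' + 9q = 4*sin(5*t).
Characteristic equation r² - 6r + 9 = 0 has discriminant (-6)² - 4·(9) = 0, so r = 3 is a repeated root.
Hence q_h = (C1 + C2*t)*exp(3*t).
Try q_p = A*cos(5*t) + B*sin(5*t). Substituting and equating the coefficients of cos(5t) and sin(5t) gives A = 30/289, B = -16/289, so q_p = -16*sin(5*t)/289 + 30*cos(5*t)/289.
General solution: q = -16*sin(5*t)/289 + 30*cos(5*t)/289 + C1*exp(3*t) + C2*t*exp(3*t).
Apply the initial conditions: q(0) = 30/289 + C1 = 0 and q'(0) = -80/289 + C2 + 3*C1 = -1. Solving gives C1 = -30/289, C2 = -7/17.

q = -30*exp(3*t)/289 - 16*sin(5*t)/289 + 30*cos(5*t)/289 - 7*t*exp(3*t)/17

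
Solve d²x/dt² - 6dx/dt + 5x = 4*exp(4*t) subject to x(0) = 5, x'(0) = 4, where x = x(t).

x = -4*exp(4*t)/3 + 3*exp(5*t)/4 + 67*exp(t)/12

Characteristic equation r² - 6r + 5 = 0 factors as (r - 1)(r - 5) = 0, so r = 1, 5.
Hence x_h = C1*exp(t) + C2*exp(5*t).
Try x_p = A*exp(4*t). Substituting into the equation and dividing by exp(4*t) gives A = -4/3, so x_p = -4*exp(4*t)/3.
General solution: x = -4*exp(4*t)/3 + C1*exp(t) + C2*exp(5*t).
Apply the initial conditions: x(0) = -4/3 + C1 + C2 = 5 and x'(0) = -16/3 + C1 + 5*C2 = 4. Solving gives C1 = 67/12, C2 = 3/4.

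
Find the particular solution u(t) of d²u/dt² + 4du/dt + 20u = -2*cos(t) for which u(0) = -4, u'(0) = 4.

Characteristic equation r² + 4r + 20 = 0 has discriminant (4)² - 4·(20) = -64 < 0, so r = -2 ± 4i.
Hence u_h = C1*cos(4*t)*exp(-2*t) + C2*exp(-2*t)*sin(4*t).
Try u_p = A*cos(t) + B*sin(t). Substituting and equating the coefficients of cos(t) and sin(t) gives A = -38/377, B = -8/377, so u_p = -38*cos(t)/377 - 8*sin(t)/377.
General solution: u = -38*cos(t)/377 - 8*sin(t)/377 + C1*cos(4*t)*exp(-2*t) + C2*exp(-2*t)*sin(4*t).
Apply the initial conditions: u(0) = -38/377 + C1 = -4 and u'(0) = -8/377 - 2*C1 + 4*C2 = 4. Solving gives C1 = -1470/377, C2 = -356/377.

u = -38*cos(t)/377 - 8*sin(t)/377 - 1470*cos(4*t)*exp(-2*t)/377 - 356*exp(-2*t)*sin(4*t)/377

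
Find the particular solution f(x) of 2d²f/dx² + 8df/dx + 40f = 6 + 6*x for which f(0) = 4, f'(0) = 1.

f = 3/25 + 3*x/20 + 97*cos(4*x)*exp(-2*x)/25 + 861*exp(-2*x)*sin(4*x)/400

Divide through by 2: f'' + 4f' + 20f = 3 + 3*x.
Characteristic equation r² + 4r + 20 = 0 has discriminant (4)² - 4·(20) = -64 < 0, so r = -2 ± 4i.
Hence f_h = C1*cos(4*x)*exp(-2*x) + C2*exp(-2*x)*sin(4*x).
For the particular solution try f_p = A0 + A1*x. Substituting and matching coefficients of each power of x gives A0 = 3/25, A1 = 3/20, so f_p = 3/25 + 3*x/20.
General solution: f = 3/25 + 3*x/20 + C1*cos(4*x)*exp(-2*x) + C2*exp(-2*x)*sin(4*x).
Apply the initial conditions: f(0) = 3/25 + C1 = 4 and f'(0) = 3/20 - 2*C1 + 4*C2 = 1. Solving gives C1 = 97/25, C2 = 861/400.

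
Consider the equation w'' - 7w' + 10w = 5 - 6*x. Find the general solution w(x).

Characteristic equation r² - 7r + 10 = 0 factors as (r - 5)(r - 2) = 0, so r = 5, 2.
Hence w_h = C1*exp(5*x) + C2*exp(2*x).
For the particular solution try w_p = A0 + A1*x. Substituting and matching coefficients of each power of x gives A0 = 2/25, A1 = -3/5, so w_p = 2/25 - 3*x/5.

w = 2/25 - 3*x/5 + C1*exp(5*x) + C2*exp(2*x)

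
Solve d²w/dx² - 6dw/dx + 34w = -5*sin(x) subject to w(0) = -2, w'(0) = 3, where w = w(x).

w = -11*sin(x)/75 - 2*cos(x)/75 - 148*cos(5*x)*exp(3*x)/75 + 136*exp(3*x)*sin(5*x)/75

Characteristic equation r² - 6r + 34 = 0 has discriminant (-6)² - 4·(34) = -100 < 0, so r = 3 ± 5i.
Hence w_h = C1*cos(5*x)*exp(3*x) + C2*exp(3*x)*sin(5*x).
Try w_p = A*cos(x) + B*sin(x). Substituting and equating the coefficients of cos(x) and sin(x) gives A = -2/75, B = -11/75, so w_p = -11*sin(x)/75 - 2*cos(x)/75.
General solution: w = -11*sin(x)/75 - 2*cos(x)/75 + C1*cos(5*x)*exp(3*x) + C2*exp(3*x)*sin(5*x).
Apply the initial conditions: w(0) = -2/75 + C1 = -2 and w'(0) = -11/75 + 3*C1 + 5*C2 = 3. Solving gives C1 = -148/75, C2 = 136/75.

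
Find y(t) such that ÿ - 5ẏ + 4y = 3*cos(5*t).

y = -75*sin(5*t)/1066 - 63*cos(5*t)/1066 + C1*exp(4*t) + C2*exp(t)

Characteristic equation r² - 5r + 4 = 0 factors as (r - 4)(r - 1) = 0, so r = 4, 1.
Hence y_h = C1*exp(4*t) + C2*exp(t).
Try y_p = A*cos(5*t) + B*sin(5*t). Substituting and equating the coefficients of cos(5t) and sin(5t) gives A = -63/1066, B = -75/1066, so y_p = -75*sin(5*t)/1066 - 63*cos(5*t)/1066.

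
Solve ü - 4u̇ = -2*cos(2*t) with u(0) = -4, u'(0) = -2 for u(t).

Characteristic equation r² - 4r = 0 factors as (r - 4)r = 0, so r = 4, 0.
Hence u_h = C1*exp(4*t) + C2.
Try u_p = A*cos(2*t) + B*sin(2*t). Substituting and equating the coefficients of cos(2t) and sin(2t) gives A = 1/10, B = 1/5, so u_p = sin(2*t)/5 + cos(2*t)/10.
General solution: u = C2 + sin(2*t)/5 + cos(2*t)/10 + C1*exp(4*t).
Apply the initial conditions: u(0) = 1/10 + C1 + C2 = -4 and u'(0) = 2/5 + 4*C1 = -2. Solving gives C1 = -3/5, C2 = -7/2.

u = -7/2 - 3*exp(4*t)/5 + sin(2*t)/5 + cos(2*t)/10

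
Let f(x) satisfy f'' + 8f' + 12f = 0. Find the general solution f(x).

f = C1*exp(-6*x) + C2*exp(-2*x)

Characteristic equation r² + 8r + 12 = 0 factors as (r + 6)(r + 2) = 0, so r = -6, -2.
Hence f_h = C1*exp(-6*x) + C2*exp(-2*x).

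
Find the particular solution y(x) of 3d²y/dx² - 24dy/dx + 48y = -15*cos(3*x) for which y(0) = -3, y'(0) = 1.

Divide through by 3: y'' - 8y' + 16y = -5*cos(3*x).
Characteristic equation r² - 8r + 16 = 0 has discriminant (-8)² - 4·(16) = 0, so r = 4 is a repeated root.
Hence y_h = (C1 + C2*x)*exp(4*x).
Try y_p = A*cos(3*x) + B*sin(3*x). Substituting and equating the coefficients of cos(3x) and sin(3x) gives A = -7/125, B = 24/125, so y_p = -7*cos(3*x)/125 + 24*sin(3*x)/125.
General solution: y = -7*cos(3*x)/125 + 24*sin(3*x)/125 + C1*exp(4*x) + C2*x*exp(4*x).
Apply the initial conditions: y(0) = -7/125 + C1 = -3 and y'(0) = 72/125 + C2 + 4*C1 = 1. Solving gives C1 = -368/125, C2 = 61/5.

y = -368*exp(4*x)/125 - 7*cos(3*x)/125 + 24*sin(3*x)/125 + 61*x*exp(4*x)/5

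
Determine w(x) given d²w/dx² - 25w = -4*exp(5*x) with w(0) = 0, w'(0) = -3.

Characteristic equation r² - 25 = 0 factors as (r + 5)(r - 5) = 0, so r = -5, 5.
Hence w_h = C1*exp(-5*x) + C2*exp(5*x).
Since exp(5*x) solves the homogeneous equation (r = 5 is a root of multiplicity 1), multiply the trial by x. Try w_p = A*x*exp(5*x). Substituting into the equation and dividing by exp(5*x) gives A = -2/5, so w_p = -2*x*exp(5*x)/5.
General solution: w = C1*exp(-5*x) + C2*exp(5*x) - 2*x*exp(5*x)/5.
Apply the initial conditions: w(0) = C1 + C2 = 0 and w'(0) = -2/5 - 5*C1 + 5*C2 = -3. Solving gives C1 = 13/50, C2 = -13/50.

w = -13*exp(5*x)/50 + 13*exp(-5*x)/50 - 2*x*exp(5*x)/5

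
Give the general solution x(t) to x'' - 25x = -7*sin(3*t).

x = 7*sin(3*t)/34 + C1*exp(5*t) + C2*exp(-5*t)

Characteristic equation r² - 25 = 0 factors as (r - 5)(r + 5) = 0, so r = 5, -5.
Hence x_h = C1*exp(5*t) + C2*exp(-5*t).
Try x_p = A*cos(3*t) + B*sin(3*t). Substituting and equating the coefficients of cos(3t) and sin(3t) gives A = 0, B = 7/34, so x_p = 7*sin(3*t)/34.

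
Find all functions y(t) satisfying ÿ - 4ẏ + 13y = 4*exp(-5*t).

y = 2*exp(-5*t)/29 + C1*cos(3*t)*exp(2*t) + C2*exp(2*t)*sin(3*t)

Characteristic equation r² - 4r + 13 = 0 has discriminant (-4)² - 4·(13) = -36 < 0, so r = 2 ± 3i.
Hence y_h = C1*cos(3*t)*exp(2*t) + C2*exp(2*t)*sin(3*t).
Try y_p = A*exp(-5*t). Substituting into the equation and dividing by exp(-5*t) gives A = 2/29, so y_p = 2*exp(-5*t)/29.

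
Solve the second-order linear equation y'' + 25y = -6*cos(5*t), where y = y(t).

y = C1*cos(5*t) + C2*sin(5*t) - 3*t*sin(5*t)/5

Characteristic equation r² + 25 = 0 has discriminant (0)² - 4·(25) = -100 < 0, so r = ± 5i.
Hence y_h = C1*cos(5*t) + C2*sin(5*t).
Since ±5i are characteristic roots, multiply the trial by t. Try y_p = t*(A*cos(5*t) + B*sin(5*t)). Substituting and equating the coefficients of cos(5t) and sin(5t) gives A = 0, B = -3/5, so y_p = -3*t*sin(5*t)/5.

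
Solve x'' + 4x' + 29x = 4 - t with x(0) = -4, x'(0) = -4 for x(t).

x = 120/841 - t/29 - 10303*exp(-2*t)*sin(5*t)/4205 - 3484*cos(5*t)*exp(-2*t)/841

Characteristic equation r² + 4r + 29 = 0 has discriminant (4)² - 4·(29) = -100 < 0, so r = -2 ± 5i.
Hence x_h = C1*cos(5*t)*exp(-2*t) + C2*exp(-2*t)*sin(5*t).
For the particular solution try x_p = A0 + A1*t. Substituting and matching coefficients of each power of t gives A0 = 120/841, A1 = -1/29, so x_p = 120/841 - t/29.
General solution: x = 120/841 - t/29 + C1*cos(5*t)*exp(-2*t) + C2*exp(-2*t)*sin(5*t).
Apply the initial conditions: x(0) = 120/841 + C1 = -4 and x'(0) = -1/29 - 2*C1 + 5*C2 = -4. Solving gives C1 = -3484/841, C2 = -10303/4205.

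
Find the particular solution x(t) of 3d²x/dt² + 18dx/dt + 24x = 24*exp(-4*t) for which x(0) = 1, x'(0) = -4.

Divide through by 3: x'' + 6x' + 8x = 8*exp(-4*t).
Characteristic equation r² + 6r + 8 = 0 factors as (r + 4)(r + 2) = 0, so r = -4, -2.
Hence x_h = C1*exp(-4*t) + C2*exp(-2*t).
Since exp(-4*t) solves the homogeneous equation (r = -4 is a root of multiplicity 1), multiply the trial by t. Try x_p = A*t*exp(-4*t). Substituting into the equation and dividing by exp(-4*t) gives A = -4, so x_p = -4*t*exp(-4*t).
General solution: x = C1*exp(-4*t) + C2*exp(-2*t) - 4*t*exp(-4*t).
Apply the initial conditions: x(0) = C1 + C2 = 1 and x'(0) = -4 - 4*C1 - 2*C2 = -4. Solving gives C1 = -1, C2 = 2.

x = -exp(-4*t) + 2*exp(-2*t) - 4*t*exp(-4*t)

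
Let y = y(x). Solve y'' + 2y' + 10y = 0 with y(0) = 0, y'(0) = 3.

Characteristic equation r² + 2r + 10 = 0 has discriminant (2)² - 4·(10) = -36 < 0, so r = -1 ± 3i.
Hence y_h = C1*cos(3*x)*exp(-x) + C2*exp(-x)*sin(3*x).
Apply the initial conditions: y(0) = C1 = 0 and y'(0) = -C1 + 3*C2 = 3. Solving gives C1 = 0, C2 = 1.

y = exp(-x)*sin(3*x)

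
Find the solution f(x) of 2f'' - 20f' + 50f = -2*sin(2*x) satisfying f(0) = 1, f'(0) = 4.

f = -21*sin(2*x)/841 - 20*cos(2*x)/841 + 861*exp(5*x)/841 - 31*x*exp(5*x)/29

Divide through by 2: f'' - 10f' + 25f = -sin(2*x).
Characteristic equation r² - 10r + 25 = 0 has discriminant (-10)² - 4·(25) = 0, so r = 5 is a repeated root.
Hence f_h = (C1 + C2*x)*exp(5*x).
Try f_p = A*cos(2*x) + B*sin(2*x). Substituting and equating the coefficients of cos(2x) and sin(2x) gives A = -20/841, B = -21/841, so f_p = -21*sin(2*x)/841 - 20*cos(2*x)/841.
General solution: f = -21*sin(2*x)/841 - 20*cos(2*x)/841 + C1*exp(5*x) + C2*x*exp(5*x).
Apply the initial conditions: f(0) = -20/841 + C1 = 1 and f'(0) = -42/841 + C2 + 5*C1 = 4. Solving gives C1 = 861/841, C2 = -31/29.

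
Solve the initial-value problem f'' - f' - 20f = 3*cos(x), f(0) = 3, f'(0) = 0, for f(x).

Characteristic equation r² - r - 20 = 0 factors as (r - 5)(r + 4) = 0, so r = 5, -4.
Hence f_h = C1*exp(5*x) + C2*exp(-4*x).
Try f_p = A*cos(x) + B*sin(x). Substituting and equating the coefficients of cos(x) and sin(x) gives A = -63/442, B = -3/442, so f_p = -63*cos(x)/442 - 3*sin(x)/442.
General solution: f = -63*cos(x)/442 - 3*sin(x)/442 + C1*exp(5*x) + C2*exp(-4*x).
Apply the initial conditions: f(0) = -63/442 + C1 + C2 = 3 and f'(0) = -3/442 - 4*C2 + 5*C1 = 0. Solving gives C1 = 109/78, C2 = 89/51.

f = -63*cos(x)/442 - 3*sin(x)/442 + 89*exp(-4*x)/51 + 109*exp(5*x)/78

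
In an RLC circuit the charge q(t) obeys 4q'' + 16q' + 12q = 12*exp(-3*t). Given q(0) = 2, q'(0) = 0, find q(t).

Divide through by 4: q'' + 4q' + 3q = 3*exp(-3*t).
Characteristic equation r² + 4r + 3 = 0 factors as (r + 3)(r + 1) = 0, so r = -3, -1.
Hence q_h = C1*exp(-3*t) + C2*exp(-t).
Since exp(-3*t) solves the homogeneous equation (r = -3 is a root of multiplicity 1), multiply the trial by t. Try q_p = A*t*exp(-3*t). Substituting into the equation and dividing by exp(-3*t) gives A = -3/2, so q_p = -3*t*exp(-3*t)/2.
General solution: q = C1*exp(-3*t) + C2*exp(-t) - 3*t*exp(-3*t)/2.
Apply the initial conditions: q(0) = C1 + C2 = 2 and q'(0) = -3/2 - C2 - 3*C1 = 0. Solving gives C1 = -7/4, C2 = 15/4.

q = -7*exp(-3*t)/4 + 15*exp(-t)/4 - 3*t*exp(-3*t)/2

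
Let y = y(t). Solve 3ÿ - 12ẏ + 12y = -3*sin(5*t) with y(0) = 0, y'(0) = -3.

Divide through by 3: y'' - 4y' + 4y = -sin(5*t).
Characteristic equation r² - 4r + 4 = 0 has discriminant (-4)² - 4·(4) = 0, so r = 2 is a repeated root.
Hence y_h = (C1 + C2*t)*exp(2*t).
Try y_p = A*cos(5*t) + B*sin(5*t). Substituting and equating the coefficients of cos(5t) and sin(5t) gives A = -20/841, B = 21/841, so y_p = -20*cos(5*t)/841 + 21*sin(5*t)/841.
General solution: y = -20*cos(5*t)/841 + 21*sin(5*t)/841 + C1*exp(2*t) + C2*t*exp(2*t).
Apply the initial conditions: y(0) = -20/841 + C1 = 0 and y'(0) = 105/841 + C2 + 2*C1 = -3. Solving gives C1 = 20/841, C2 = -92/29.

y = -20*cos(5*t)/841 + 20*exp(2*t)/841 + 21*sin(5*t)/841 - 92*t*exp(2*t)/29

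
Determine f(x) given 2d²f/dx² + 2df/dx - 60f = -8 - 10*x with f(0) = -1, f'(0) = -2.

f = 5/36 - 127*exp(-6*x)/396 - 9*exp(5*x)/11 + x/6

Divide through by 2: f'' + f' - 30f = -4 - 5*x.
Characteristic equation r² + r - 30 = 0 factors as (r + 6)(r - 5) = 0, so r = -6, 5.
Hence f_h = C1*exp(-6*x) + C2*exp(5*x).
For the particular solution try f_p = A0 + A1*x. Substituting and matching coefficients of each power of x gives A0 = 5/36, A1 = 1/6, so f_p = 5/36 + x/6.
General solution: f = 5/36 + x/6 + C1*exp(-6*x) + C2*exp(5*x).
Apply the initial conditions: f(0) = 5/36 + C1 + C2 = -1 and f'(0) = 1/6 - 6*C1 + 5*C2 = -2. Solving gives C1 = -127/396, C2 = -9/11.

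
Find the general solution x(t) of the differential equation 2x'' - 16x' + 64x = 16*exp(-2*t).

Divide through by 2: x'' - 8x' + 32x = 8*exp(-2*t).
Characteristic equation r² - 8r + 32 = 0 has discriminant (-8)² - 4·(32) = -64 < 0, so r = 4 ± 4i.
Hence x_h = C1*cos(4*t)*exp(4*t) + C2*exp(4*t)*sin(4*t).
Try x_p = A*exp(-2*t). Substituting into the equation and dividing by exp(-2*t) gives A = 2/13, so x_p = 2*exp(-2*t)/13.

x = 2*exp(-2*t)/13 + C1*cos(4*t)*exp(4*t) + C2*exp(4*t)*sin(4*t)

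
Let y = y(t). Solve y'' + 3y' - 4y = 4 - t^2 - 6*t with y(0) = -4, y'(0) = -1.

y = 17/32 - 53*exp(-4*t)/160 - 21*exp(t)/5 + t**2/4 + 15*t/8

Characteristic equation r² + 3r - 4 = 0 factors as (r - 1)(r + 4) = 0, so r = 1, -4.
Hence y_h = C1*exp(t) + C2*exp(-4*t).
For the particular solution try y_p = A0 + A1*t + A2*t^2. Substituting and matching coefficients of each power of t gives A0 = 17/32, A1 = 15/8, A2 = 1/4, so y_p = 17/32 + t^2/4 + 15*t/8.
General solution: y = 17/32 + t^2/4 + 15*t/8 + C1*exp(t) + C2*exp(-4*t).
Apply the initial conditions: y(0) = 17/32 + C1 + C2 = -4 and y'(0) = 15/8 + C1 - 4*C2 = -1. Solving gives C1 = -21/5, C2 = -53/160.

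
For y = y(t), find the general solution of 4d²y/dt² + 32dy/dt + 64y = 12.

Divide through by 4: y'' + 8y' + 16y = 3.
Characteristic equation r² + 8r + 16 = 0 has discriminant (8)² - 4·(16) = 0, so r = -4 is a repeated root.
Hence y_h = (C1 + C2*t)*exp(-4*t).
For the particular solution try y_p = A0. Substituting and matching coefficients of each power of t gives A0 = 3/16, so y_p = 3/16.

y = 3/16 + C1*exp(-4*t) + C2*t*exp(-4*t)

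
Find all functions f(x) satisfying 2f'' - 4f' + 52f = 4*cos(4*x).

f = -4*sin(4*x)/41 + 5*cos(4*x)/41 + C1*cos(5*x)*exp(x) + C2*exp(x)*sin(5*x)

Divide through by 2: f'' - 2f' + 26f = 2*cos(4*x).
Characteristic equation r² - 2r + 26 = 0 has discriminant (-2)² - 4·(26) = -100 < 0, so r = 1 ± 5i.
Hence f_h = C1*cos(5*x)*exp(x) + C2*exp(x)*sin(5*x).
Try f_p = A*cos(4*x) + B*sin(4*x). Substituting and equating the coefficients of cos(4x) and sin(4x) gives A = 5/41, B = -4/41, so f_p = -4*sin(4*x)/41 + 5*cos(4*x)/41.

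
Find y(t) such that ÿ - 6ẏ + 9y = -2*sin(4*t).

Characteristic equation r² - 6r + 9 = 0 has discriminant (-6)² - 4·(9) = 0, so r = 3 is a repeated root.
Hence y_h = (C1 + C2*t)*exp(3*t).
Try y_p = A*cos(4*t) + B*sin(4*t). Substituting and equating the coefficients of cos(4t) and sin(4t) gives A = -48/625, B = 14/625, so y_p = -48*cos(4*t)/625 + 14*sin(4*t)/625.

y = -48*cos(4*t)/625 + 14*sin(4*t)/625 + C1*exp(3*t) + C2*t*exp(3*t)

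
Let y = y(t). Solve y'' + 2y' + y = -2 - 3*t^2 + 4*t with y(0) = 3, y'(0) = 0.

y = -28 - 3*t**2 + 16*t + 31*exp(-t) + 15*t*exp(-t)

Characteristic equation r² + 2r + 1 = 0 has discriminant (2)² - 4·(1) = 0, so r = -1 is a repeated root.
Hence y_h = (C1 + C2*t)*exp(-t).
For the particular solution try y_p = A0 + A1*t + A2*t^2. Substituting and matching coefficients of each power of t gives A0 = -28, A1 = 16, A2 = -3, so y_p = -28 - 3*t^2 + 16*t.
General solution: y = -28 - 3*t^2 + 16*t + C1*exp(-t) + C2*t*exp(-t).
Apply the initial conditions: y(0) = -28 + C1 = 3 and y'(0) = 16 + C2 - C1 = 0. Solving gives C1 = 31, C2 = 15.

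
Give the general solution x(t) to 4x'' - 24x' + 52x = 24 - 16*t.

Divide through by 4: x'' - 6x' + 13x = 6 - 4*t.
Characteristic equation r² - 6r + 13 = 0 has discriminant (-6)² - 4·(13) = -16 < 0, so r = 3 ± 2i.
Hence x_h = C1*cos(2*t)*exp(3*t) + C2*exp(3*t)*sin(2*t).
For the particular solution try x_p = A0 + A1*t. Substituting and matching coefficients of each power of t gives A0 = 54/169, A1 = -4/13, so x_p = 54/169 - 4*t/13.

x = 54/169 - 4*t/13 + C1*cos(2*t)*exp(3*t) + C2*exp(3*t)*sin(2*t)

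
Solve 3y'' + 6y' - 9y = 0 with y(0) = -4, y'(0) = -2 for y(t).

Divide through by 3: y'' + 2y' - 3y = 0.
Characteristic equation r² + 2r - 3 = 0 factors as (r + 3)(r - 1) = 0, so r = -3, 1.
Hence y_h = C1*exp(-3*t) + C2*exp(t).
Apply the initial conditions: y(0) = C1 + C2 = -4 and y'(0) = C2 - 3*C1 = -2. Solving gives C1 = -1/2, C2 = -7/2.

y = -7*exp(t)/2 - exp(-3*t)/2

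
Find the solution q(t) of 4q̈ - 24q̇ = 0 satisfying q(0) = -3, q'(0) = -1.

Divide through by 4: q'' - 6q' = 0.
Characteristic equation r² - 6r = 0 factors as (r - 6)r = 0, so r = 6, 0.
Hence q_h = C1*exp(6*t) + C2.
Apply the initial conditions: q(0) = C1 + C2 = -3 and q'(0) = 6*C1 = -1. Solving gives C1 = -1/6, C2 = -17/6.

q = -17/6 - exp(6*t)/6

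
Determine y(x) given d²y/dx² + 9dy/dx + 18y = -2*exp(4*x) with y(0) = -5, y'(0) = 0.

Characteristic equation r² + 9r + 18 = 0 factors as (r + 6)(r + 3) = 0, so r = -6, -3.
Hence y_h = C1*exp(-6*x) + C2*exp(-3*x).
Try y_p = A*exp(4*x). Substituting into the equation and dividing by exp(4*x) gives A = -1/35, so y_p = -exp(4*x)/35.
General solution: y = -exp(4*x)/35 + C1*exp(-6*x) + C2*exp(-3*x).
Apply the initial conditions: y(0) = -1/35 + C1 + C2 = -5 and y'(0) = -4/35 - 6*C1 - 3*C2 = 0. Solving gives C1 = 74/15, C2 = -208/21.

y = -208*exp(-3*x)/21 - exp(4*x)/35 + 74*exp(-6*x)/15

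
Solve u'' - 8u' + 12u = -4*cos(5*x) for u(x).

u = 52*cos(5*x)/1769 + 160*sin(5*x)/1769 + C1*exp(6*x) + C2*exp(2*x)

Characteristic equation r² - 8r + 12 = 0 factors as (r - 6)(r - 2) = 0, so r = 6, 2.
Hence u_h = C1*exp(6*x) + C2*exp(2*x).
Try u_p = A*cos(5*x) + B*sin(5*x). Substituting and equating the coefficients of cos(5x) and sin(5x) gives A = 52/1769, B = 160/1769, so u_p = 52*cos(5*x)/1769 + 160*sin(5*x)/1769.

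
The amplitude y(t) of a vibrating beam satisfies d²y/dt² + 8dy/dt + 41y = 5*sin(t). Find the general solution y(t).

y = -5*cos(t)/208 + 25*sin(t)/208 + C1*cos(5*t)*exp(-4*t) + C2*exp(-4*t)*sin(5*t)

Characteristic equation r² + 8r + 41 = 0 has discriminant (8)² - 4·(41) = -100 < 0, so r = -4 ± 5i.
Hence y_h = C1*cos(5*t)*exp(-4*t) + C2*exp(-4*t)*sin(5*t).
Try y_p = A*cos(t) + B*sin(t). Substituting and equating the coefficients of cos(t) and sin(t) gives A = -5/208, B = 25/208, so y_p = -5*cos(t)/208 + 25*sin(t)/208.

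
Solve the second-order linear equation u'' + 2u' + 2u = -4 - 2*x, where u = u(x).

Characteristic equation r² + 2r + 2 = 0 has discriminant (2)² - 4·(2) = -4 < 0, so r = -1 ± i.
Hence u_h = C1*cos(x)*exp(-x) + C2*exp(-x)*sin(x).
For the particular solution try u_p = A0 + A1*x. Substituting and matching coefficients of each power of x gives A0 = -1, A1 = -1, so u_p = -1 - x.

u = -1 - x + C1*cos(x)*exp(-x) + C2*exp(-x)*sin(x)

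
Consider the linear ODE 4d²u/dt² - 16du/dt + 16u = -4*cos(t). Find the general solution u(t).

u = -3*cos(t)/25 + 4*sin(t)/25 + C1*exp(2*t) + C2*t*exp(2*t)

Divide through by 4: u'' - 4u' + 4u = -cos(t).
Characteristic equation r² - 4r + 4 = 0 has discriminant (-4)² - 4·(4) = 0, so r = 2 is a repeated root.
Hence u_h = (C1 + C2*t)*exp(2*t).
Try u_p = A*cos(t) + B*sin(t). Substituting and equating the coefficients of cos(t) and sin(t) gives A = -3/25, B = 4/25, so u_p = -3*cos(t)/25 + 4*sin(t)/25.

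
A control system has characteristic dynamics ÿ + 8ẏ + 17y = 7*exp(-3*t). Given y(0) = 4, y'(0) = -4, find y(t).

y = 7*exp(-3*t)/2 + cos(t)*exp(-4*t)/2 + 17*exp(-4*t)*sin(t)/2

Characteristic equation r² + 8r + 17 = 0 has discriminant (8)² - 4·(17) = -4 < 0, so r = -4 ± i.
Hence y_h = C1*cos(t)*exp(-4*t) + C2*exp(-4*t)*sin(t).
Try y_p = A*exp(-3*t). Substituting into the equation and dividing by exp(-3*t) gives A = 7/2, so y_p = 7*exp(-3*t)/2.
General solution: y = 7*exp(-3*t)/2 + C1*cos(t)*exp(-4*t) + C2*exp(-4*t)*sin(t).
Apply the initial conditions: y(0) = 7/2 + C1 = 4 and y'(0) = -21/2 + C2 - 4*C1 = -4. Solving gives C1 = 1/2, C2 = 17/2.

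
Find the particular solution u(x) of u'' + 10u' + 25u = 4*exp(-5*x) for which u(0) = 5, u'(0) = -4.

u = 5*exp(-5*x) + 2*x**2*exp(-5*x) + 21*x*exp(-5*x)

Characteristic equation r² + 10r + 25 = 0 has discriminant (10)² - 4·(25) = 0, so r = -5 is a repeated root.
Hence u_h = (C1 + C2*x)*exp(-5*x).
Since exp(-5*x) solves the homogeneous equation (r = -5 is a root of multiplicity 2), multiply the trial by x^2. Try u_p = A*x^2*exp(-5*x). Substituting into the equation and dividing by exp(-5*x) gives A = 2, so u_p = 2*x^2*exp(-5*x).
General solution: u = C1*exp(-5*x) + 2*x^2*exp(-5*x) + C2*x*exp(-5*x).
Apply the initial conditions: u(0) = C1 = 5 and u'(0) = C2 - 5*C1 = -4. Solving gives C1 = 5, C2 = 21.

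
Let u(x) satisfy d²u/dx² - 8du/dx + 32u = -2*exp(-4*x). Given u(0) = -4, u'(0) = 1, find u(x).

Characteristic equation r² - 8r + 32 = 0 has discriminant (-8)² - 4·(32) = -64 < 0, so r = 4 ± 4i.
Hence u_h = C1*cos(4*x)*exp(4*x) + C2*exp(4*x)*sin(4*x).
Try u_p = A*exp(-4*x). Substituting into the equation and dividing by exp(-4*x) gives A = -1/40, so u_p = -exp(-4*x)/40.
General solution: u = -exp(-4*x)/40 + C1*cos(4*x)*exp(4*x) + C2*exp(4*x)*sin(4*x).
Apply the initial conditions: u(0) = -1/40 + C1 = -4 and u'(0) = 1/10 + 4*C1 + 4*C2 = 1. Solving gives C1 = -159/40, C2 = 21/5.

u = -exp(-4*x)/40 - 159*cos(4*x)*exp(4*x)/40 + 21*exp(4*x)*sin(4*x)/5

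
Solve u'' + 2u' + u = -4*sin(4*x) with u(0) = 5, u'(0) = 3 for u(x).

Characteristic equation r² + 2r + 1 = 0 has discriminant (2)² - 4·(1) = 0, so r = -1 is a repeated root.
Hence u_h = (C1 + C2*x)*exp(-x).
Try u_p = A*cos(4*x) + B*sin(4*x). Substituting and equating the coefficients of cos(4x) and sin(4x) gives A = 32/289, B = 60/289, so u_p = 32*cos(4*x)/289 + 60*sin(4*x)/289.
General solution: u = 32*cos(4*x)/289 + 60*sin(4*x)/289 + C1*exp(-x) + C2*x*exp(-x).
Apply the initial conditions: u(0) = 32/289 + C1 = 5 and u'(0) = 240/289 + C2 - C1 = 3. Solving gives C1 = 1413/289, C2 = 120/17.

u = 32*cos(4*x)/289 + 60*sin(4*x)/289 + 1413*exp(-x)/289 + 120*x*exp(-x)/17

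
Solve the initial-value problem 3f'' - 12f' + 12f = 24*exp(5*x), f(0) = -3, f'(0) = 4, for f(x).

f = -35*exp(2*x)/9 + 8*exp(5*x)/9 + 22*x*exp(2*x)/3

Divide through by 3: f'' - 4f' + 4f = 8*exp(5*x).
Characteristic equation r² - 4r + 4 = 0 has discriminant (-4)² - 4·(4) = 0, so r = 2 is a repeated root.
Hence f_h = (C1 + C2*x)*exp(2*x).
Try f_p = A*exp(5*x). Substituting into the equation and dividing by exp(5*x) gives A = 8/9, so f_p = 8*exp(5*x)/9.
General solution: f = 8*exp(5*x)/9 + C1*exp(2*x) + C2*x*exp(2*x).
Apply the initial conditions: f(0) = 8/9 + C1 = -3 and f'(0) = 40/9 + C2 + 2*C1 = 4. Solving gives C1 = -35/9, C2 = 22/3.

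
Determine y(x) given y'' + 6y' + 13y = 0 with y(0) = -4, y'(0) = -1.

y = -4*cos(2*x)*exp(-3*x) - 13*exp(-3*x)*sin(2*x)/2

Characteristic equation r² + 6r + 13 = 0 has discriminant (6)² - 4·(13) = -16 < 0, so r = -3 ± 2i.
Hence y_h = C1*cos(2*x)*exp(-3*x) + C2*exp(-3*x)*sin(2*x).
Apply the initial conditions: y(0) = C1 = -4 and y'(0) = -3*C1 + 2*C2 = -1. Solving gives C1 = -4, C2 = -13/2.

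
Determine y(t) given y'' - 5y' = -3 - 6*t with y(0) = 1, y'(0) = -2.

y = 196/125 - 71*exp(5*t)/125 + 3*t**2/5 + 21*t/25

Characteristic equation r² - 5r = 0 factors as (r - 5)r = 0, so r = 5, 0.
Hence y_h = C1*exp(5*t) + C2.
Since 0 is a characteristic root (multiplicity 1), multiply the polynomial trial by t: try y_p = t*(A0 + A1*t). Substituting and matching coefficients of each power of t gives A0 = 21/25, A1 = 3/5, so y_p = 3*t^2/5 + 21*t/25.
General solution: y = C2 + 3*t^2/5 + 21*t/25 + C1*exp(5*t).
Apply the initial conditions: y(0) = C1 + C2 = 1 and y'(0) = 21/25 + 5*C1 = -2. Solving gives C1 = -71/125, C2 = 196/125.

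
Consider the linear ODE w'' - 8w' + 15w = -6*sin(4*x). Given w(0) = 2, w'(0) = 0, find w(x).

Characteristic equation r² - 8r + 15 = 0 factors as (r - 3)(r - 5) = 0, so r = 3, 5.
Hence w_h = C1*exp(3*x) + C2*exp(5*x).
Try w_p = A*cos(4*x) + B*sin(4*x). Substituting and equating the coefficients of cos(4x) and sin(4x) gives A = -192/1025, B = 6/1025, so w_p = -192*cos(4*x)/1025 + 6*sin(4*x)/1025.
General solution: w = -192*cos(4*x)/1025 + 6*sin(4*x)/1025 + C1*exp(3*x) + C2*exp(5*x).
Apply the initial conditions: w(0) = -192/1025 + C1 + C2 = 2 and w'(0) = 24/1025 + 3*C1 + 5*C2 = 0. Solving gives C1 = 137/25, C2 = -135/41.

w = -192*cos(4*x)/1025 - 135*exp(5*x)/41 + 6*sin(4*x)/1025 + 137*exp(3*x)/25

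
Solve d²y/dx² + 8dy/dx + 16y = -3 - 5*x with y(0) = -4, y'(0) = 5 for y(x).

Characteristic equation r² + 8r + 16 = 0 has discriminant (8)² - 4·(16) = 0, so r = -4 is a repeated root.
Hence y_h = (C1 + C2*x)*exp(-4*x).
For the particular solution try y_p = A0 + A1*x. Substituting and matching coefficients of each power of x gives A0 = -1/32, A1 = -5/16, so y_p = -1/32 - 5*x/16.
General solution: y = -1/32 - 5*x/16 + C1*exp(-4*x) + C2*x*exp(-4*x).
Apply the initial conditions: y(0) = -1/32 + C1 = -4 and y'(0) = -5/16 + C2 - 4*C1 = 5. Solving gives C1 = -127/32, C2 = -169/16.

y = -1/32 - 127*exp(-4*x)/32 - 5*x/16 - 169*x*exp(-4*x)/16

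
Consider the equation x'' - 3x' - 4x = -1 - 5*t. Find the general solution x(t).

Characteristic equation r² - 3r - 4 = 0 factors as (r - 4)(r + 1) = 0, so r = 4, -1.
Hence x_h = C1*exp(4*t) + C2*exp(-t).
For the particular solution try x_p = A0 + A1*t. Substituting and matching coefficients of each power of t gives A0 = -11/16, A1 = 5/4, so x_p = -11/16 + 5*t/4.

x = -11/16 + 5*t/4 + C1*exp(4*t) + C2*exp(-t)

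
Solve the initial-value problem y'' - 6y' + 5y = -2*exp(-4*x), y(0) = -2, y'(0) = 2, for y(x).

y = -29*exp(x)/10 - 2*exp(-4*x)/45 + 17*exp(5*x)/18

Characteristic equation r² - 6r + 5 = 0 factors as (r - 5)(r - 1) = 0, so r = 5, 1.
Hence y_h = C1*exp(5*x) + C2*exp(x).
Try y_p = A*exp(-4*x). Substituting into the equation and dividing by exp(-4*x) gives A = -2/45, so y_p = -2*exp(-4*x)/45.
General solution: y = -2*exp(-4*x)/45 + C1*exp(5*x) + C2*exp(x).
Apply the initial conditions: y(0) = -2/45 + C1 + C2 = -2 and y'(0) = 8/45 + C2 + 5*C1 = 2. Solving gives C1 = 17/18, C2 = -29/10.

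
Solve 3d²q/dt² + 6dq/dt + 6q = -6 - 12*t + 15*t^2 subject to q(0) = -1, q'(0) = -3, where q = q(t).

q = 7/2 - 7*t + 5*t**2/2 - 9*cos(t)*exp(-t)/2 - exp(-t)*sin(t)/2

Divide through by 3: q'' + 2q' + 2q = -2 - 4*t + 5*t^2.
Characteristic equation r² + 2r + 2 = 0 has discriminant (2)² - 4·(2) = -4 < 0, so r = -1 ± i.
Hence q_h = C1*cos(t)*exp(-t) + C2*exp(-t)*sin(t).
For the particular solution try q_p = A0 + A1*t + A2*t^2. Substituting and matching coefficients of each power of t gives A0 = 7/2, A1 = -7, A2 = 5/2, so q_p = 7/2 - 7*t + 5*t^2/2.
General solution: q = 7/2 - 7*t + 5*t^2/2 + C1*cos(t)*exp(-t) + C2*exp(-t)*sin(t).
Apply the initial conditions: q(0) = 7/2 + C1 = -1 and q'(0) = -7 + C2 - C1 = -3. Solving gives C1 = -9/2, C2 = -1/2.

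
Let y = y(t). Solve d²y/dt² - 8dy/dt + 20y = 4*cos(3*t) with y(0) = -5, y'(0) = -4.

y = -96*sin(3*t)/697 + 44*cos(3*t)/697 - 3529*cos(2*t)*exp(4*t)/697 + 5808*exp(4*t)*sin(2*t)/697

Characteristic equation r² - 8r + 20 = 0 has discriminant (-8)² - 4·(20) = -16 < 0, so r = 4 ± 2i.
Hence y_h = C1*cos(2*t)*exp(4*t) + C2*exp(4*t)*sin(2*t).
Try y_p = A*cos(3*t) + B*sin(3*t). Substituting and equating the coefficients of cos(3t) and sin(3t) gives A = 44/697, B = -96/697, so y_p = -96*sin(3*t)/697 + 44*cos(3*t)/697.
General solution: y = -96*sin(3*t)/697 + 44*cos(3*t)/697 + C1*cos(2*t)*exp(4*t) + C2*exp(4*t)*sin(2*t).
Apply the initial conditions: y(0) = 44/697 + C1 = -5 and y'(0) = -288/697 + 2*C2 + 4*C1 = -4. Solving gives C1 = -3529/697, C2 = 5808/697.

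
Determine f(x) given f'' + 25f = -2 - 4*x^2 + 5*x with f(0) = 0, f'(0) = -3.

Characteristic equation r² + 25 = 0 has discriminant (0)² - 4·(25) = -100 < 0, so r = ± 5i.
Hence f_h = C1*cos(5*x) + C2*sin(5*x).
For the particular solution try f_p = A0 + A1*x + A2*x^2. Substituting and matching coefficients of each power of x gives A0 = -42/625, A1 = 1/5, A2 = -4/25, so f_p = -42/625 - 4*x^2/25 + x/5.
General solution: f = -42/625 - 4*x^2/25 + x/5 + C1*cos(5*x) + C2*sin(5*x).
Apply the initial conditions: f(0) = -42/625 + C1 = 0 and f'(0) = 1/5 + 5*C2 = -3. Solving gives C1 = 42/625, C2 = -16/25.

f = -42/625 - 16*sin(5*x)/25 - 4*x**2/25 + x/5 + 42*cos(5*x)/625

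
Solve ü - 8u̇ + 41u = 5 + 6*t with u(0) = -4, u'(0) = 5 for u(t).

u = 253/1681 + 6*t/41 - 6977*cos(5*t)*exp(4*t)/1681 + 36067*exp(4*t)*sin(5*t)/8405

Characteristic equation r² - 8r + 41 = 0 has discriminant (-8)² - 4·(41) = -100 < 0, so r = 4 ± 5i.
Hence u_h = C1*cos(5*t)*exp(4*t) + C2*exp(4*t)*sin(5*t).
For the particular solution try u_p = A0 + A1*t. Substituting and matching coefficients of each power of t gives A0 = 253/1681, A1 = 6/41, so u_p = 253/1681 + 6*t/41.
General solution: u = 253/1681 + 6*t/41 + C1*cos(5*t)*exp(4*t) + C2*exp(4*t)*sin(5*t).
Apply the initial conditions: u(0) = 253/1681 + C1 = -4 and u'(0) = 6/41 + 4*C1 + 5*C2 = 5. Solving gives C1 = -6977/1681, C2 = 36067/8405.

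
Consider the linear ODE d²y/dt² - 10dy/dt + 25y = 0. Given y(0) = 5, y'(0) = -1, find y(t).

y = 5*exp(5*t) - 26*t*exp(5*t)

Characteristic equation r² - 10r + 25 = 0 has discriminant (-10)² - 4·(25) = 0, so r = 5 is a repeated root.
Hence y_h = (C1 + C2*t)*exp(5*t).
Apply the initial conditions: y(0) = C1 = 5 and y'(0) = C2 + 5*C1 = -1. Solving gives C1 = 5, C2 = -26.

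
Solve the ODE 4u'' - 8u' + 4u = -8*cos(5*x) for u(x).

Divide through by 4: u'' - 2u' + u = -2*cos(5*x).
Characteristic equation r² - 2r + 1 = 0 has discriminant (-2)² - 4·(1) = 0, so r = 1 is a repeated root.
Hence u_h = (C1 + C2*x)*exp(x).
Try u_p = A*cos(5*x) + B*sin(5*x). Substituting and equating the coefficients of cos(5x) and sin(5x) gives A = 12/169, B = 5/169, so u_p = 5*sin(5*x)/169 + 12*cos(5*x)/169.

u = 5*sin(5*x)/169 + 12*cos(5*x)/169 + C1*exp(x) + C2*x*exp(x)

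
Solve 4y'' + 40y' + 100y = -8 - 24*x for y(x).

y = 2/125 - 6*x/25 + C1*exp(-5*x) + C2*x*exp(-5*x)

Divide through by 4: y'' + 10y' + 25y = -2 - 6*x.
Characteristic equation r² + 10r + 25 = 0 has discriminant (10)² - 4·(25) = 0, so r = -5 is a repeated root.
Hence y_h = (C1 + C2*x)*exp(-5*x).
For the particular solution try y_p = A0 + A1*x. Substituting and matching coefficients of each power of x gives A0 = 2/125, A1 = -6/25, so y_p = 2/125 - 6*x/25.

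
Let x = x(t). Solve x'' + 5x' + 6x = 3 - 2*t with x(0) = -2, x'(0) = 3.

Characteristic equation r² + 5r + 6 = 0 factors as (r + 2)(r + 3) = 0, so r = -2, -3.
Hence x_h = C1*exp(-2*t) + C2*exp(-3*t).
For the particular solution try x_p = A0 + A1*t. Substituting and matching coefficients of each power of t gives A0 = 7/9, A1 = -1/3, so x_p = 7/9 - t/3.
General solution: x = 7/9 - t/3 + C1*exp(-2*t) + C2*exp(-3*t).
Apply the initial conditions: x(0) = 7/9 + C1 + C2 = -2 and x'(0) = -1/3 - 3*C2 - 2*C1 = 3. Solving gives C1 = -5, C2 = 20/9.

x = 7/9 - 5*exp(-2*t) - t/3 + 20*exp(-3*t)/9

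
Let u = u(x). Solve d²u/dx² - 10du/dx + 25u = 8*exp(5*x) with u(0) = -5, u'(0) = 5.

u = -5*exp(5*x) + 4*x**2*exp(5*x) + 30*x*exp(5*x)

Characteristic equation r² - 10r + 25 = 0 has discriminant (-10)² - 4·(25) = 0, so r = 5 is a repeated root.
Hence u_h = (C1 + C2*x)*exp(5*x).
Since exp(5*x) solves the homogeneous equation (r = 5 is a root of multiplicity 2), multiply the trial by x^2. Try u_p = A*x^2*exp(5*x). Substituting into the equation and dividing by exp(5*x) gives A = 4, so u_p = 4*x^2*exp(5*x).
General solution: u = C1*exp(5*x) + 4*x^2*exp(5*x) + C2*x*exp(5*x).
Apply the initial conditions: u(0) = C1 = -5 and u'(0) = C2 + 5*C1 = 5. Solving gives C1 = -5, C2 = 30.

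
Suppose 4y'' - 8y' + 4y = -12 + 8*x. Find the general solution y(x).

y = 1 + 2*x + C1*exp(x) + C2*x*exp(x)

Divide through by 4: y'' - 2y' + y = -3 + 2*x.
Characteristic equation r² - 2r + 1 = 0 has discriminant (-2)² - 4·(1) = 0, so r = 1 is a repeated root.
Hence y_h = (C1 + C2*x)*exp(x).
For the particular solution try y_p = A0 + A1*x. Substituting and matching coefficients of each power of x gives A0 = 1, A1 = 2, so y_p = 1 + 2*x.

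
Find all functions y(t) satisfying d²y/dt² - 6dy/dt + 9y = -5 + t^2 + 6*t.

Characteristic equation r² - 6r + 9 = 0 has discriminant (-6)² - 4·(9) = 0, so r = 3 is a repeated root.
Hence y_h = (C1 + C2*t)*exp(3*t).
For the particular solution try y_p = A0 + A1*t + A2*t^2. Substituting and matching coefficients of each power of t gives A0 = -1/27, A1 = 22/27, A2 = 1/9, so y_p = -1/27 + t^2/9 + 22*t/27.

y = -1/27 + t**2/9 + 22*t/27 + C1*exp(3*t) + C2*t*exp(3*t)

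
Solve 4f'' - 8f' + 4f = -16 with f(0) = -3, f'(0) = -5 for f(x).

Divide through by 4: f'' - 2f' + f = -4.
Characteristic equation r² - 2r + 1 = 0 has discriminant (-2)² - 4·(1) = 0, so r = 1 is a repeated root.
Hence f_h = (C1 + C2*x)*exp(x).
For the particular solution try f_p = A0. Substituting and matching coefficients of each power of x gives A0 = -4, so f_p = -4.
General solution: f = -4 + C1*exp(x) + C2*x*exp(x).
Apply the initial conditions: f(0) = -4 + C1 = -3 and f'(0) = C1 + C2 = -5. Solving gives C1 = 1, C2 = -6.

f = -4 - 6*x*exp(x) + exp(x)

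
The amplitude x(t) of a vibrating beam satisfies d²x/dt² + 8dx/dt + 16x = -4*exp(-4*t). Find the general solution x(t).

x = C1*exp(-4*t) - 2*t**2*exp(-4*t) + C2*t*exp(-4*t)

Characteristic equation r² + 8r + 16 = 0 has discriminant (8)² - 4·(16) = 0, so r = -4 is a repeated root.
Hence x_h = (C1 + C2*t)*exp(-4*t).
Since exp(-4*t) solves the homogeneous equation (r = -4 is a root of multiplicity 2), multiply the trial by t^2. Try x_p = A*t^2*exp(-4*t). Substituting into the equation and dividing by exp(-4*t) gives A = -2, so x_p = -2*t^2*exp(-4*t).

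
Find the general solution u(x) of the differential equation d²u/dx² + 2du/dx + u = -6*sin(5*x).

u = 15*cos(5*x)/169 + 36*sin(5*x)/169 + C1*exp(-x) + C2*x*exp(-x)

Characteristic equation r² + 2r + 1 = 0 has discriminant (2)² - 4·(1) = 0, so r = -1 is a repeated root.
Hence u_h = (C1 + C2*x)*exp(-x).
Try u_p = A*cos(5*x) + B*sin(5*x). Substituting and equating the coefficients of cos(5x) and sin(5x) gives A = 15/169, B = 36/169, so u_p = 15*cos(5*x)/169 + 36*sin(5*x)/169.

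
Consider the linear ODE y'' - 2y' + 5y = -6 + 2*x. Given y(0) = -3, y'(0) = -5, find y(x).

Characteristic equation r² - 2r + 5 = 0 has discriminant (-2)² - 4·(5) = -16 < 0, so r = 1 ± 2i.
Hence y_h = C1*cos(2*x)*exp(x) + C2*exp(x)*sin(2*x).
For the particular solution try y_p = A0 + A1*x. Substituting and matching coefficients of each power of x gives A0 = -26/25, A1 = 2/5, so y_p = -26/25 + 2*x/5.
General solution: y = -26/25 + 2*x/5 + C1*cos(2*x)*exp(x) + C2*exp(x)*sin(2*x).
Apply the initial conditions: y(0) = -26/25 + C1 = -3 and y'(0) = 2/5 + C1 + 2*C2 = -5. Solving gives C1 = -49/25, C2 = -43/25.

y = -26/25 + 2*x/5 - 49*cos(2*x)*exp(x)/25 - 43*exp(x)*sin(2*x)/25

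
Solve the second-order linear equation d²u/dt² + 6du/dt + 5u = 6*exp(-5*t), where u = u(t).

Characteristic equation r² + 6r + 5 = 0 factors as (r + 1)(r + 5) = 0, so r = -1, -5.
Hence u_h = C1*exp(-t) + C2*exp(-5*t).
Since exp(-5*t) solves the homogeneous equation (r = -5 is a root of multiplicity 1), multiply the trial by t. Try u_p = A*t*exp(-5*t). Substituting into the equation and dividing by exp(-5*t) gives A = -3/2, so u_p = -3*t*exp(-5*t)/2.

u = C1*exp(-t) + C2*exp(-5*t) - 3*t*exp(-5*t)/2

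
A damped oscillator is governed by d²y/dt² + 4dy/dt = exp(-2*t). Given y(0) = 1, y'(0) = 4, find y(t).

Characteristic equation r² + 4r = 0 factors as (r + 4)r = 0, so r = -4, 0.
Hence y_h = C1*exp(-4*t) + C2.
Try y_p = A*exp(-2*t). Substituting into the equation and dividing by exp(-2*t) gives A = -1/4, so y_p = -exp(-2*t)/4.
General solution: y = C2 - exp(-2*t)/4 + C1*exp(-4*t).
Apply the initial conditions: y(0) = -1/4 + C1 + C2 = 1 and y'(0) = 1/2 - 4*C1 = 4. Solving gives C1 = -7/8, C2 = 17/8.

y = 17/8 - 7*exp(-4*t)/8 - exp(-2*t)/4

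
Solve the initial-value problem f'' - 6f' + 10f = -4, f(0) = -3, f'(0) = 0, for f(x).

f = -2/5 - 13*cos(x)*exp(3*x)/5 + 39*exp(3*x)*sin(x)/5

Characteristic equation r² - 6r + 10 = 0 has discriminant (-6)² - 4·(10) = -4 < 0, so r = 3 ± i.
Hence f_h = C1*cos(x)*exp(3*x) + C2*exp(3*x)*sin(x).
For the particular solution try f_p = A0. Substituting and matching coefficients of each power of x gives A0 = -2/5, so f_p = -2/5.
General solution: f = -2/5 + C1*cos(x)*exp(3*x) + C2*exp(3*x)*sin(x).
Apply the initial conditions: f(0) = -2/5 + C1 = -3 and f'(0) = C2 + 3*C1 = 0. Solving gives C1 = -13/5, C2 = 39/5.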